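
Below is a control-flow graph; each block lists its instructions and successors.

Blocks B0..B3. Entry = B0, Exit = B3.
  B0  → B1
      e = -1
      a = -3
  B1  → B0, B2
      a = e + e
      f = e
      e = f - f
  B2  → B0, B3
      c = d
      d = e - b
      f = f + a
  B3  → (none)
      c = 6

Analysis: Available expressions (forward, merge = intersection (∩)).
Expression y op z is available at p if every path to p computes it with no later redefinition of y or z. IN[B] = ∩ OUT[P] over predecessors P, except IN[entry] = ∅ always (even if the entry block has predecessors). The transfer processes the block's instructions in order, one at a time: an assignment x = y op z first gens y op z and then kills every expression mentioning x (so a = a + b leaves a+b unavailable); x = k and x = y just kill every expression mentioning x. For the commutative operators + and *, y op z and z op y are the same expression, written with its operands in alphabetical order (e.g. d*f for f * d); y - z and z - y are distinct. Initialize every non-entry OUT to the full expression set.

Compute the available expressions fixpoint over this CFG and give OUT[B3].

Fixpoint table:
  B0: | IN={} | OUT={}
  B1: | IN={} | OUT={f-f}
  B2: | IN={f-f} | OUT={e-b}
  B3: | IN={e-b} | OUT={e-b}

Merge at B3: IN[B3] = OUT[B2] = {e-b}
Applying B3's transfer function to that IN value gives OUT[B3] (row B3 above).

Answer: {e-b}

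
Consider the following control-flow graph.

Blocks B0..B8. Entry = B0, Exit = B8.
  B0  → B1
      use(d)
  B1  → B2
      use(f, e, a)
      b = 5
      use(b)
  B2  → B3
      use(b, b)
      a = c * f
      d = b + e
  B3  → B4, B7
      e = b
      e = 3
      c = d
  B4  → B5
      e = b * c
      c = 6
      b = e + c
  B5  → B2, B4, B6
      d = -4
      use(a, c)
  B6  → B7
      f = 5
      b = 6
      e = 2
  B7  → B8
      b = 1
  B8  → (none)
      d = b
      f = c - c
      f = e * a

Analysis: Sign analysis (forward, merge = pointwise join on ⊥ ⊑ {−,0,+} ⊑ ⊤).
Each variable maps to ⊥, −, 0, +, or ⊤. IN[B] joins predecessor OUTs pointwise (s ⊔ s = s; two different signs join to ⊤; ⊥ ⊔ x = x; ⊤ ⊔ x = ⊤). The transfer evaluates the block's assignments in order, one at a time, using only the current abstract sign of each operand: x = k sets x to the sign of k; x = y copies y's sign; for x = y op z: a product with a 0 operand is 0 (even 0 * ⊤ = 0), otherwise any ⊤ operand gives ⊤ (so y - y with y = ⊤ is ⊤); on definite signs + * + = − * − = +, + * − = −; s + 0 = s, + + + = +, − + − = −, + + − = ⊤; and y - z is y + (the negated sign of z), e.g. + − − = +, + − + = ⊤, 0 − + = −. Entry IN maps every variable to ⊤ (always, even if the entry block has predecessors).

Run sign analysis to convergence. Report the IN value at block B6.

Answer: {a: ⊤, b: ⊤, c: +, d: -, e: ⊤, f: ⊤}

Trace:
Converged values:
  B0:  IN=(all ⊤)  OUT=(all ⊤)
  B1:  IN=(all ⊤)  OUT={b:+; rest ⊤}
  B2:  IN=(all ⊤)  OUT=(all ⊤)
  B3:  IN=(all ⊤)  OUT={e:+; rest ⊤}
  B4:  IN=(all ⊤)  OUT={c:+; rest ⊤}
  B5:  IN={c:+; rest ⊤}  OUT={c:+, d:-; rest ⊤}
  B6:  IN={c:+, d:-; rest ⊤}  OUT={b:+, c:+, d:-, e:+, f:+; rest ⊤}
  B7:  IN={e:+; rest ⊤}  OUT={b:+, e:+; rest ⊤}
  B8:  IN={b:+, e:+; rest ⊤}  OUT={b:+, d:+, e:+; rest ⊤}

Merge at B6: IN[B6] = OUT[B5] = {a: ⊤, b: ⊤, c: +, d: -, e: ⊤, f: ⊤}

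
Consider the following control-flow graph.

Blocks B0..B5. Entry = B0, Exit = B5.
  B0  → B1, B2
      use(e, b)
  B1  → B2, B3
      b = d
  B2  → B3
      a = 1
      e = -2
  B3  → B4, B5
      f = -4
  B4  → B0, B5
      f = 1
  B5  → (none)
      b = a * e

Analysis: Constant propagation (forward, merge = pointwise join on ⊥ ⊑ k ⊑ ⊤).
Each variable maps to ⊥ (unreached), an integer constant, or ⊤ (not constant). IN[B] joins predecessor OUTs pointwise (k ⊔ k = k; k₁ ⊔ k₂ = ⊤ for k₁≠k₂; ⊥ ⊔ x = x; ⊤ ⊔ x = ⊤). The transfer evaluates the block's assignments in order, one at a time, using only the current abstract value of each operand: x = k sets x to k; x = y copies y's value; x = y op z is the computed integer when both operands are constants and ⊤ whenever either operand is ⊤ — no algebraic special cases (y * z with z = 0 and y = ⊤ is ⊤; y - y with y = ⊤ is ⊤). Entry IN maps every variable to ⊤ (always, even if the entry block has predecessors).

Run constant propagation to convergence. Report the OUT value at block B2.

Answer: {a: 1, b: ⊤, c: ⊤, d: ⊤, e: -2, f: ⊤}

Derivation:
Converged values:
  B0:   IN=(all ⊤)   OUT=(all ⊤)
  B1:   IN=(all ⊤)   OUT=(all ⊤)
  B2:   IN=(all ⊤)   OUT={a:1, e:-2; rest ⊤}
  B3:   IN=(all ⊤)   OUT={f:-4; rest ⊤}
  B4:   IN={f:-4; rest ⊤}   OUT={f:1; rest ⊤}
  B5:   IN=(all ⊤)   OUT=(all ⊤)

Merge at B2: IN[B2] = OUT[B0] ⊔ OUT[B1] = {a: ⊤, b: ⊤, c: ⊤, d: ⊤, e: ⊤, f: ⊤}
Applying B2's transfer function to that IN value gives OUT[B2] (row B2 above).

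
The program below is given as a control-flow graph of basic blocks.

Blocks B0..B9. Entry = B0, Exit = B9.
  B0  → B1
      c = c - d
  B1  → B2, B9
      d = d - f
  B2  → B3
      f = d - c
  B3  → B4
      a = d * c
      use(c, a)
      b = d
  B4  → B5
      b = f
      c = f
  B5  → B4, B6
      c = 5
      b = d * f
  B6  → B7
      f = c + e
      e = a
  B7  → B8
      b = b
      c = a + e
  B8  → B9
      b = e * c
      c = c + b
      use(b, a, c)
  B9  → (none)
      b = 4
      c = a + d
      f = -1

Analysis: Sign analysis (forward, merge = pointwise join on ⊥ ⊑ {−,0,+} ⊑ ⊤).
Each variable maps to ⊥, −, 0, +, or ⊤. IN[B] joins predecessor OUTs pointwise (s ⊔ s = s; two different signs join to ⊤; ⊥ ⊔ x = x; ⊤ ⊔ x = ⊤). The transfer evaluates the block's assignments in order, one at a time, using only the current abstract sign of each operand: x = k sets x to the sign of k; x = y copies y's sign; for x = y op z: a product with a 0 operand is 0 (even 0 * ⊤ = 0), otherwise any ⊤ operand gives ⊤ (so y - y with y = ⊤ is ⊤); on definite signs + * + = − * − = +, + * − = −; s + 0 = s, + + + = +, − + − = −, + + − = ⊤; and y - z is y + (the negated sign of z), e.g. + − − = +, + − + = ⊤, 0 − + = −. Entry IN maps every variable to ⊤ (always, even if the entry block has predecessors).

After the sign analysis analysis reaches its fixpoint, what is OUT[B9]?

Answer: {a: ⊤, b: +, c: ⊤, d: ⊤, e: ⊤, f: -}

Trace:
Converged values:
  B0: | IN=(all ⊤) | OUT=(all ⊤)
  B1: | IN=(all ⊤) | OUT=(all ⊤)
  B2: | IN=(all ⊤) | OUT=(all ⊤)
  B3: | IN=(all ⊤) | OUT=(all ⊤)
  B4: | IN=(all ⊤) | OUT=(all ⊤)
  B5: | IN=(all ⊤) | OUT={c:+; rest ⊤}
  B6: | IN={c:+; rest ⊤} | OUT={c:+; rest ⊤}
  B7: | IN={c:+; rest ⊤} | OUT=(all ⊤)
  B8: | IN=(all ⊤) | OUT=(all ⊤)
  B9: | IN=(all ⊤) | OUT={b:+, f:-; rest ⊤}

Merge at B9: IN[B9] = OUT[B1] ⊔ OUT[B8] = {a: ⊤, b: ⊤, c: ⊤, d: ⊤, e: ⊤, f: ⊤}
Applying B9's transfer function to that IN value gives OUT[B9] (row B9 above).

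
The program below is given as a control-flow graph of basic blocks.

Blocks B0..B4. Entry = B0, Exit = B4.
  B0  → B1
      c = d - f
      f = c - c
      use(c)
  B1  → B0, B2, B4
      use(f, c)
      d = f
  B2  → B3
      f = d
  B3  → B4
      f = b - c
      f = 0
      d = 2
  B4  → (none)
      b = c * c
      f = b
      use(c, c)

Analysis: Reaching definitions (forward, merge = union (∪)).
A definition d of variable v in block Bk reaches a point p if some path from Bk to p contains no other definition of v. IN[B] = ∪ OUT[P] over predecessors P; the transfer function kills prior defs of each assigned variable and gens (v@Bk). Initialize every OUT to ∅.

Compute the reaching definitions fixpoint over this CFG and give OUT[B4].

Answer: {b@B4, c@B0, d@B1, d@B3, f@B4}

Derivation:
Per-block solution:
  B0:  IN={c@B0, d@B1, f@B0}  OUT={c@B0, d@B1, f@B0}
  B1:  IN={c@B0, d@B1, f@B0}  OUT={c@B0, d@B1, f@B0}
  B2:  IN={c@B0, d@B1, f@B0}  OUT={c@B0, d@B1, f@B2}
  B3:  IN={c@B0, d@B1, f@B2}  OUT={c@B0, d@B3, f@B3}
  B4:  IN={c@B0, d@B1, d@B3, f@B0, f@B3}  OUT={b@B4, c@B0, d@B1, d@B3, f@B4}

Merge at B4: IN[B4] = OUT[B1] ⊔ OUT[B3] = {c@B0, d@B1, d@B3, f@B0, f@B3}
Applying B4's transfer function to that IN value gives OUT[B4] (row B4 above).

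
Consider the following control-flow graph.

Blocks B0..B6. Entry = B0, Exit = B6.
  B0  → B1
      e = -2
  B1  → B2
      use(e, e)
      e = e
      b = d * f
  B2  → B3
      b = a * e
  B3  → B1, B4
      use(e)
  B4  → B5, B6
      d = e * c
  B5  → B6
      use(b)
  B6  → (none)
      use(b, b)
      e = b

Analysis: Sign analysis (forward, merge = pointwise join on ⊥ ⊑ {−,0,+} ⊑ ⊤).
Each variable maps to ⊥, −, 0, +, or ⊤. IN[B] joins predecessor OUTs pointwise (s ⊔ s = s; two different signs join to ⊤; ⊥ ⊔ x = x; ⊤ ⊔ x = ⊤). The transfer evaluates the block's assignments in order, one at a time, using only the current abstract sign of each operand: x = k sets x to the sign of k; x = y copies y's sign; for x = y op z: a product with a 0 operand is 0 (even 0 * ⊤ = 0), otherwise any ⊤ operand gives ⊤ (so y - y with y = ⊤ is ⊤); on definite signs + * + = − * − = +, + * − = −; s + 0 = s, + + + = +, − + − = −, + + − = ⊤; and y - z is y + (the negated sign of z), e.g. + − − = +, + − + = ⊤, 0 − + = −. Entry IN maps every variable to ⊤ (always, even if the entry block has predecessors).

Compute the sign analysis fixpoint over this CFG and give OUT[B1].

Per-block solution:
  B0: | IN=(all ⊤) | OUT={e:-; rest ⊤}
  B1: | IN={e:-; rest ⊤} | OUT={e:-; rest ⊤}
  B2: | IN={e:-; rest ⊤} | OUT={e:-; rest ⊤}
  B3: | IN={e:-; rest ⊤} | OUT={e:-; rest ⊤}
  B4: | IN={e:-; rest ⊤} | OUT={e:-; rest ⊤}
  B5: | IN={e:-; rest ⊤} | OUT={e:-; rest ⊤}
  B6: | IN={e:-; rest ⊤} | OUT=(all ⊤)

Merge at B1: IN[B1] = OUT[B0] ⊔ OUT[B3] = {a: ⊤, b: ⊤, c: ⊤, d: ⊤, e: -, f: ⊤}
Applying B1's transfer function to that IN value gives OUT[B1] (row B1 above).

Answer: {a: ⊤, b: ⊤, c: ⊤, d: ⊤, e: -, f: ⊤}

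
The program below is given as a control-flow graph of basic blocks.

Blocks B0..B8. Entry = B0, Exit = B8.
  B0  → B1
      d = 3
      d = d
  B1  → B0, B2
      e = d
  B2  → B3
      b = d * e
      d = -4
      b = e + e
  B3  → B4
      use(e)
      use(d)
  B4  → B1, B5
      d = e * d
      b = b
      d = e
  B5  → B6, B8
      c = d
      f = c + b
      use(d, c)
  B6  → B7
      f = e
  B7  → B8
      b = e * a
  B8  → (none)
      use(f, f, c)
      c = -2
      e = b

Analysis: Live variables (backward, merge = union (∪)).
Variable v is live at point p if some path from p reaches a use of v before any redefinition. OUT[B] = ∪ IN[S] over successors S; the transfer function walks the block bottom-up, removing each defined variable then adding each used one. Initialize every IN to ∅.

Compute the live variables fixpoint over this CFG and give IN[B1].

Answer: {a, d}

Trace:
Fixpoint table:
  B0:   IN={a}   OUT={a, d}
  B1:   IN={a, d}   OUT={a, d, e}
  B2:   IN={a, d, e}   OUT={a, b, d, e}
  B3:   IN={a, b, d, e}   OUT={a, b, d, e}
  B4:   IN={a, b, d, e}   OUT={a, b, d, e}
  B5:   IN={a, b, d, e}   OUT={a, b, c, e, f}
  B6:   IN={a, c, e}   OUT={a, c, e, f}
  B7:   IN={a, c, e, f}   OUT={b, c, f}
  B8:   IN={b, c, f}   OUT={}

Merge at B1: OUT[B1] = IN[B0] ⊔ IN[B2] = {a, d, e}
Applying B1's transfer function to that OUT value gives IN[B1] (row B1 above).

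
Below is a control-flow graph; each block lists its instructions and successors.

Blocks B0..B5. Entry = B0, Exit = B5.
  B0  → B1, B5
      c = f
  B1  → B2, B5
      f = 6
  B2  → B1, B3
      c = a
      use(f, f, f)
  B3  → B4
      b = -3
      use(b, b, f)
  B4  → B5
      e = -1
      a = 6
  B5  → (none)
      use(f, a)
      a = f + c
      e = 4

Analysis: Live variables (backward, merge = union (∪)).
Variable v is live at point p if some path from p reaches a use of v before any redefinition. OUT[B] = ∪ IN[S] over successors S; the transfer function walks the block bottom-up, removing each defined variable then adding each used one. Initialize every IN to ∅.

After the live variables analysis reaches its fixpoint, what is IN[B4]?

Answer: {c, f}

Working:
Converged values:
  B0: | IN={a, f} | OUT={a, c, f}
  B1: | IN={a, c} | OUT={a, c, f}
  B2: | IN={a, f} | OUT={a, c, f}
  B3: | IN={c, f} | OUT={c, f}
  B4: | IN={c, f} | OUT={a, c, f}
  B5: | IN={a, c, f} | OUT={}

Merge at B4: OUT[B4] = IN[B5] = {a, c, f}
Applying B4's transfer function to that OUT value gives IN[B4] (row B4 above).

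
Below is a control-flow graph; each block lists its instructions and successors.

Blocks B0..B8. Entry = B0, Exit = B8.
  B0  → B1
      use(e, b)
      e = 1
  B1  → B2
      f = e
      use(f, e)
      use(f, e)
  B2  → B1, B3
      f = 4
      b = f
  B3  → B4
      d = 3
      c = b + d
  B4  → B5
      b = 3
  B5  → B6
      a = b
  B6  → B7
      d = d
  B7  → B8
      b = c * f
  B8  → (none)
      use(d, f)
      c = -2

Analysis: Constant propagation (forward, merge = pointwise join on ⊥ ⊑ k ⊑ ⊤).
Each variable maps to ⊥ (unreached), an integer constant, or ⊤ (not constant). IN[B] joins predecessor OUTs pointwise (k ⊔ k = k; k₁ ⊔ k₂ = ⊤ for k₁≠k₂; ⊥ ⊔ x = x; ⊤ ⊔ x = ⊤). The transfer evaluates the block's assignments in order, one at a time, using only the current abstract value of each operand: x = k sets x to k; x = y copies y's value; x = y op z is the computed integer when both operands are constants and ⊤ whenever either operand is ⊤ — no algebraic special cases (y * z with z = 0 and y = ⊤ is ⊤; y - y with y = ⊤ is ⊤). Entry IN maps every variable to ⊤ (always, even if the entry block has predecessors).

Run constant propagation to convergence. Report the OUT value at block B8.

Per-block solution:
  B0:  IN=(all ⊤)  OUT={e:1; rest ⊤}
  B1:  IN={e:1; rest ⊤}  OUT={e:1, f:1; rest ⊤}
  B2:  IN={e:1, f:1; rest ⊤}  OUT={b:4, e:1, f:4; rest ⊤}
  B3:  IN={b:4, e:1, f:4; rest ⊤}  OUT={b:4, c:7, d:3, e:1, f:4; rest ⊤}
  B4:  IN={b:4, c:7, d:3, e:1, f:4; rest ⊤}  OUT={b:3, c:7, d:3, e:1, f:4; rest ⊤}
  B5:  IN={b:3, c:7, d:3, e:1, f:4; rest ⊤}  OUT={a:3, b:3, c:7, d:3, e:1, f:4; rest ⊤}
  B6:  IN={a:3, b:3, c:7, d:3, e:1, f:4; rest ⊤}  OUT={a:3, b:3, c:7, d:3, e:1, f:4; rest ⊤}
  B7:  IN={a:3, b:3, c:7, d:3, e:1, f:4; rest ⊤}  OUT={a:3, b:28, c:7, d:3, e:1, f:4; rest ⊤}
  B8:  IN={a:3, b:28, c:7, d:3, e:1, f:4; rest ⊤}  OUT={a:3, b:28, c:-2, d:3, e:1, f:4; rest ⊤}

Merge at B8: IN[B8] = OUT[B7] = {a: 3, b: 28, c: 7, d: 3, e: 1, f: 4}
Applying B8's transfer function to that IN value gives OUT[B8] (row B8 above).

Answer: {a: 3, b: 28, c: -2, d: 3, e: 1, f: 4}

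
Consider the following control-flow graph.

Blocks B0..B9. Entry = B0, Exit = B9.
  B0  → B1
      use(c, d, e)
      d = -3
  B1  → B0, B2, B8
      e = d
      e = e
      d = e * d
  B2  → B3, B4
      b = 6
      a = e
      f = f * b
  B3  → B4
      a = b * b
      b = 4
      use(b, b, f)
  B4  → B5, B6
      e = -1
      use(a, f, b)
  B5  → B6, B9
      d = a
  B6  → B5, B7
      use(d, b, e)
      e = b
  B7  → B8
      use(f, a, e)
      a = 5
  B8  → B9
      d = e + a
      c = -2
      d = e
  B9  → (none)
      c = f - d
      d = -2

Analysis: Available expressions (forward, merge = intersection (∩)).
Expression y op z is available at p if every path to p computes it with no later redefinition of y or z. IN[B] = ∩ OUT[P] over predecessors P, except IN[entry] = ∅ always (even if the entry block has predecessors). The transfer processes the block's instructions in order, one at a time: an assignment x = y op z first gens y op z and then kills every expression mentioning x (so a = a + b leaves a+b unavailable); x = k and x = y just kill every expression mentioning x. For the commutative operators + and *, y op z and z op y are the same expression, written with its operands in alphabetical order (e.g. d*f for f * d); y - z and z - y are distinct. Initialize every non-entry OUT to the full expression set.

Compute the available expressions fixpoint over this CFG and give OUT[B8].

Answer: {a+e}

Derivation:
Fixpoint table:
  B0:   IN={}   OUT={}
  B1:   IN={}   OUT={}
  B2:   IN={}   OUT={}
  B3:   IN={}   OUT={}
  B4:   IN={}   OUT={}
  B5:   IN={}   OUT={}
  B6:   IN={}   OUT={}
  B7:   IN={}   OUT={}
  B8:   IN={}   OUT={a+e}
  B9:   IN={}   OUT={}

Merge at B8: IN[B8] = OUT[B1] ∩ OUT[B7] = {}
Applying B8's transfer function to that IN value gives OUT[B8] (row B8 above).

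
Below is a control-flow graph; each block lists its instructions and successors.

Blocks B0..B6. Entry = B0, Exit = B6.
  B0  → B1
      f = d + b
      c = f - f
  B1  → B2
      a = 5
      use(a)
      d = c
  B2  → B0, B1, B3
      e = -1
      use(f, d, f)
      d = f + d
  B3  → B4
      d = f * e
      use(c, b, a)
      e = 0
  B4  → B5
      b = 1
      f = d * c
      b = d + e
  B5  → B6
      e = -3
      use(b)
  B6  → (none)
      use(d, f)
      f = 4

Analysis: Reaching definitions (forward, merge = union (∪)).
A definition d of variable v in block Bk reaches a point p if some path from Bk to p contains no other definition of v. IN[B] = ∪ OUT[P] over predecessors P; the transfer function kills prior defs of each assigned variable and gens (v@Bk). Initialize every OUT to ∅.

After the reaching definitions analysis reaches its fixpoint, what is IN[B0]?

Answer: {a@B1, c@B0, d@B2, e@B2, f@B0}

Trace:
Converged values:
  B0:   IN={a@B1, c@B0, d@B2, e@B2, f@B0}   OUT={a@B1, c@B0, d@B2, e@B2, f@B0}
  B1:   IN={a@B1, c@B0, d@B2, e@B2, f@B0}   OUT={a@B1, c@B0, d@B1, e@B2, f@B0}
  B2:   IN={a@B1, c@B0, d@B1, e@B2, f@B0}   OUT={a@B1, c@B0, d@B2, e@B2, f@B0}
  B3:   IN={a@B1, c@B0, d@B2, e@B2, f@B0}   OUT={a@B1, c@B0, d@B3, e@B3, f@B0}
  B4:   IN={a@B1, c@B0, d@B3, e@B3, f@B0}   OUT={a@B1, b@B4, c@B0, d@B3, e@B3, f@B4}
  B5:   IN={a@B1, b@B4, c@B0, d@B3, e@B3, f@B4}   OUT={a@B1, b@B4, c@B0, d@B3, e@B5, f@B4}
  B6:   IN={a@B1, b@B4, c@B0, d@B3, e@B5, f@B4}   OUT={a@B1, b@B4, c@B0, d@B3, e@B5, f@B6}

Merge at B0 (entry node, so the boundary value {} is joined with the incoming edge(s)): IN[B0] = {} ⊔ OUT[B2] = {a@B1, c@B0, d@B2, e@B2, f@B0}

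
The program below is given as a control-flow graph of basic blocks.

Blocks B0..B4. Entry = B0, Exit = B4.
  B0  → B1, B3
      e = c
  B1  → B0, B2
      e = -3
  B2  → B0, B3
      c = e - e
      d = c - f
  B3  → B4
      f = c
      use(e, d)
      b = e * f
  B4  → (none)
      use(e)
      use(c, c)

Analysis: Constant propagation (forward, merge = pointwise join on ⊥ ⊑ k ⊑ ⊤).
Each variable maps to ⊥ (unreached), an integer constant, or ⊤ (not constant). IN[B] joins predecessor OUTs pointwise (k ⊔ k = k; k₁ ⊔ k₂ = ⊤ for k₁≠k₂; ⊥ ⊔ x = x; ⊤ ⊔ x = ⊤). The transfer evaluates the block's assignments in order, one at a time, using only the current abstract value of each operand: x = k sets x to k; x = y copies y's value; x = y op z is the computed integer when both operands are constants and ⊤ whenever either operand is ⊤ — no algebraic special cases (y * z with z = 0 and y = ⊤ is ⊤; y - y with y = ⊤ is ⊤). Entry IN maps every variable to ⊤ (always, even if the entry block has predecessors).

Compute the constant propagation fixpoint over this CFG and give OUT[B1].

Answer: {a: ⊤, b: ⊤, c: ⊤, d: ⊤, e: -3, f: ⊤}

Derivation:
Fixpoint table:
  B0: | IN=(all ⊤) | OUT=(all ⊤)
  B1: | IN=(all ⊤) | OUT={e:-3; rest ⊤}
  B2: | IN={e:-3; rest ⊤} | OUT={c:0, e:-3; rest ⊤}
  B3: | IN=(all ⊤) | OUT=(all ⊤)
  B4: | IN=(all ⊤) | OUT=(all ⊤)

Merge at B1: IN[B1] = OUT[B0] = {a: ⊤, b: ⊤, c: ⊤, d: ⊤, e: ⊤, f: ⊤}
Applying B1's transfer function to that IN value gives OUT[B1] (row B1 above).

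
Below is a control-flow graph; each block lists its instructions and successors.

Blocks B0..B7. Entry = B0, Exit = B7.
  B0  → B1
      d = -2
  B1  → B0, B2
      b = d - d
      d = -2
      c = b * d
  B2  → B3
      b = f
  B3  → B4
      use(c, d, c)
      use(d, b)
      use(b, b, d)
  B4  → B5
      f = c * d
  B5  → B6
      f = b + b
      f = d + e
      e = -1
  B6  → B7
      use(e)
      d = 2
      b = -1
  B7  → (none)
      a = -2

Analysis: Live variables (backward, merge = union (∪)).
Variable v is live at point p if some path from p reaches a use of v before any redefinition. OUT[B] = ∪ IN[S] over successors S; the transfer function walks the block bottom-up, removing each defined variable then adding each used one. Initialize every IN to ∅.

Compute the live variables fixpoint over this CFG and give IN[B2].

Answer: {c, d, e, f}

Working:
Per-block solution:
  B0: | IN={e, f} | OUT={d, e, f}
  B1: | IN={d, e, f} | OUT={c, d, e, f}
  B2: | IN={c, d, e, f} | OUT={b, c, d, e}
  B3: | IN={b, c, d, e} | OUT={b, c, d, e}
  B4: | IN={b, c, d, e} | OUT={b, d, e}
  B5: | IN={b, d, e} | OUT={e}
  B6: | IN={e} | OUT={}
  B7: | IN={} | OUT={}

Merge at B2: OUT[B2] = IN[B3] = {b, c, d, e}
Applying B2's transfer function to that OUT value gives IN[B2] (row B2 above).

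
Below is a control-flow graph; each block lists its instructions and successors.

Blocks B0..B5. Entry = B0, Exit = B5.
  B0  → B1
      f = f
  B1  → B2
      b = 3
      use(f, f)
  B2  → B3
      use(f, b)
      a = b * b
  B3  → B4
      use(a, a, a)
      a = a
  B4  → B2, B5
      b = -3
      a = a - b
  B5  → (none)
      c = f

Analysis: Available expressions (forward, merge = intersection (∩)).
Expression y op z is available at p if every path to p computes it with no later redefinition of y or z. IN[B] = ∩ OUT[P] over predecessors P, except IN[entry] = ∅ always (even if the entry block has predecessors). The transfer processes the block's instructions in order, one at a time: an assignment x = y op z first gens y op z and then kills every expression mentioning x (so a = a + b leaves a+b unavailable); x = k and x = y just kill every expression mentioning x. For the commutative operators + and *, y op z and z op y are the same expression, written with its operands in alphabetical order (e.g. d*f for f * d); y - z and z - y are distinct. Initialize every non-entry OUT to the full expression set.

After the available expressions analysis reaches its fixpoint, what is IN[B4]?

Fixpoint table:
  B0:  IN={}  OUT={}
  B1:  IN={}  OUT={}
  B2:  IN={}  OUT={b*b}
  B3:  IN={b*b}  OUT={b*b}
  B4:  IN={b*b}  OUT={}
  B5:  IN={}  OUT={}

Merge at B4: IN[B4] = OUT[B3] = {b*b}

Answer: {b*b}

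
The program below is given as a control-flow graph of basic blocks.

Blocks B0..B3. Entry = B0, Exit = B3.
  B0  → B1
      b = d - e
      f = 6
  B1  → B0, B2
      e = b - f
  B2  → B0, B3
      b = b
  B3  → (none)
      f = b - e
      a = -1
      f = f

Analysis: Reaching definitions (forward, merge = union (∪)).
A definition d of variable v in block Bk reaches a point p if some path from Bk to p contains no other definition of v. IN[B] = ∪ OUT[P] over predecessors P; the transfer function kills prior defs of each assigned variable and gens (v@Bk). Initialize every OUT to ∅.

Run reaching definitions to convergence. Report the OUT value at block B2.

Answer: {b@B2, e@B1, f@B0}

Working:
Converged values:
  B0:   IN={b@B0, b@B2, e@B1, f@B0}   OUT={b@B0, e@B1, f@B0}
  B1:   IN={b@B0, e@B1, f@B0}   OUT={b@B0, e@B1, f@B0}
  B2:   IN={b@B0, e@B1, f@B0}   OUT={b@B2, e@B1, f@B0}
  B3:   IN={b@B2, e@B1, f@B0}   OUT={a@B3, b@B2, e@B1, f@B3}

Merge at B2: IN[B2] = OUT[B1] = {b@B0, e@B1, f@B0}
Applying B2's transfer function to that IN value gives OUT[B2] (row B2 above).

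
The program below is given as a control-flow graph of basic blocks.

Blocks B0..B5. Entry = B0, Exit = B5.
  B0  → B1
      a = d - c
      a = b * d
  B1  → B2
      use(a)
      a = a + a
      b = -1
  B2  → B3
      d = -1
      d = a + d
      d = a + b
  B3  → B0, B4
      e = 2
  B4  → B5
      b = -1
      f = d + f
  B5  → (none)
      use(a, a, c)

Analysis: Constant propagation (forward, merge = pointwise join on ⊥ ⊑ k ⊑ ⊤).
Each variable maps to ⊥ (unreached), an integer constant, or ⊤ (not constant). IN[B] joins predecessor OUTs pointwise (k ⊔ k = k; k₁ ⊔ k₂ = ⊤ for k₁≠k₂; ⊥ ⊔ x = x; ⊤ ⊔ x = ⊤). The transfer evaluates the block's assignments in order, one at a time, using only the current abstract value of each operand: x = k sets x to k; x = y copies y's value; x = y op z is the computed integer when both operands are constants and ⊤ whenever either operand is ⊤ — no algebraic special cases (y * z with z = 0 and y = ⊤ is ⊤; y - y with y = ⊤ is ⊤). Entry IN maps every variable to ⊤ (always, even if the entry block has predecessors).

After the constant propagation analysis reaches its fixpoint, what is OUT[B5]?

Answer: {a: ⊤, b: -1, c: ⊤, d: ⊤, e: 2, f: ⊤}

Working:
Fixpoint table:
  B0:   IN=(all ⊤)   OUT=(all ⊤)
  B1:   IN=(all ⊤)   OUT={b:-1; rest ⊤}
  B2:   IN={b:-1; rest ⊤}   OUT={b:-1; rest ⊤}
  B3:   IN={b:-1; rest ⊤}   OUT={b:-1, e:2; rest ⊤}
  B4:   IN={b:-1, e:2; rest ⊤}   OUT={b:-1, e:2; rest ⊤}
  B5:   IN={b:-1, e:2; rest ⊤}   OUT={b:-1, e:2; rest ⊤}

Merge at B5: IN[B5] = OUT[B4] = {a: ⊤, b: -1, c: ⊤, d: ⊤, e: 2, f: ⊤}
Applying B5's transfer function to that IN value gives OUT[B5] (row B5 above).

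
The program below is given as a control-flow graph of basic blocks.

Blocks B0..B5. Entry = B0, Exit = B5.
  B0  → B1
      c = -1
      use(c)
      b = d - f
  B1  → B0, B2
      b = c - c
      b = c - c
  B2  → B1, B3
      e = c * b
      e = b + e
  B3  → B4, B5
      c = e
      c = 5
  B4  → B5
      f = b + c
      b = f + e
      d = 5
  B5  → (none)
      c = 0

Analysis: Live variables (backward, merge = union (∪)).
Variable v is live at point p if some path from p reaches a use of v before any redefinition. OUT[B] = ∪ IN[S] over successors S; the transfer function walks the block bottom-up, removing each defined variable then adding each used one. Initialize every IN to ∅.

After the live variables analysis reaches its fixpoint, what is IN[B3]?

Fixpoint table:
  B0:   IN={d, f}   OUT={c, d, f}
  B1:   IN={c, d, f}   OUT={b, c, d, f}
  B2:   IN={b, c, d, f}   OUT={b, c, d, e, f}
  B3:   IN={b, e}   OUT={b, c, e}
  B4:   IN={b, c, e}   OUT={}
  B5:   IN={}   OUT={}

Merge at B3: OUT[B3] = IN[B4] ⊔ IN[B5] = {b, c, e}
Applying B3's transfer function to that OUT value gives IN[B3] (row B3 above).

Answer: {b, e}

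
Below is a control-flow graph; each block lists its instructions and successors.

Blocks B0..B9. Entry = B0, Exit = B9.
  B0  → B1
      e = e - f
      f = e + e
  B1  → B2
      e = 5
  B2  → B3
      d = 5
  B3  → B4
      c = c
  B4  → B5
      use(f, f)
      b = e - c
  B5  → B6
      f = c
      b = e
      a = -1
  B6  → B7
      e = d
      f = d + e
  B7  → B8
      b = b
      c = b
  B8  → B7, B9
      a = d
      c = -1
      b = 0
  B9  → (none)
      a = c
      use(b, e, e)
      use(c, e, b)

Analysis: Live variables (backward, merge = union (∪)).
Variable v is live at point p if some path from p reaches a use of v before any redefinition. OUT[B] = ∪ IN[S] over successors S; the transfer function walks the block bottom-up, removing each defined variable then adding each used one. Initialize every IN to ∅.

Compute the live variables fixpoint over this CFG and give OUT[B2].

Answer: {c, d, e, f}

Derivation:
Converged values:
  B0: | IN={c, e, f} | OUT={c, f}
  B1: | IN={c, f} | OUT={c, e, f}
  B2: | IN={c, e, f} | OUT={c, d, e, f}
  B3: | IN={c, d, e, f} | OUT={c, d, e, f}
  B4: | IN={c, d, e, f} | OUT={c, d, e}
  B5: | IN={c, d, e} | OUT={b, d}
  B6: | IN={b, d} | OUT={b, d, e}
  B7: | IN={b, d, e} | OUT={d, e}
  B8: | IN={d, e} | OUT={b, c, d, e}
  B9: | IN={b, c, e} | OUT={}

Merge at B2: OUT[B2] = IN[B3] = {c, d, e, f}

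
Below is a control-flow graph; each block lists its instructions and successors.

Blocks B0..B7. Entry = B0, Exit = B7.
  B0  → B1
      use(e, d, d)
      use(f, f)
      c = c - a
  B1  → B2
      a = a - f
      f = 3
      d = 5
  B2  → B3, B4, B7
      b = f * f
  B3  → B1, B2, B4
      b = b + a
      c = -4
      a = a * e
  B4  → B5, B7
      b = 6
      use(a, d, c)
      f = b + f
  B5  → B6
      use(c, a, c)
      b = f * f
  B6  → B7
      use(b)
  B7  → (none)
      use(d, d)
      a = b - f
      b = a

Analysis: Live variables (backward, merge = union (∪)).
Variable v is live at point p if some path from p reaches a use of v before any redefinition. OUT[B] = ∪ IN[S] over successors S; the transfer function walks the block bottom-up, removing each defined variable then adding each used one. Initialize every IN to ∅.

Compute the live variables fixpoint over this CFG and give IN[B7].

Answer: {b, d, f}

Working:
Converged values:
  B0:  IN={a, c, d, e, f}  OUT={a, c, e, f}
  B1:  IN={a, c, e, f}  OUT={a, c, d, e, f}
  B2:  IN={a, c, d, e, f}  OUT={a, b, c, d, e, f}
  B3:  IN={a, b, d, e, f}  OUT={a, c, d, e, f}
  B4:  IN={a, c, d, f}  OUT={a, b, c, d, f}
  B5:  IN={a, c, d, f}  OUT={b, d, f}
  B6:  IN={b, d, f}  OUT={b, d, f}
  B7:  IN={b, d, f}  OUT={}

B7 is the boundary node: OUT[B7] = {}
Applying B7's transfer function to that OUT value gives IN[B7] (row B7 above).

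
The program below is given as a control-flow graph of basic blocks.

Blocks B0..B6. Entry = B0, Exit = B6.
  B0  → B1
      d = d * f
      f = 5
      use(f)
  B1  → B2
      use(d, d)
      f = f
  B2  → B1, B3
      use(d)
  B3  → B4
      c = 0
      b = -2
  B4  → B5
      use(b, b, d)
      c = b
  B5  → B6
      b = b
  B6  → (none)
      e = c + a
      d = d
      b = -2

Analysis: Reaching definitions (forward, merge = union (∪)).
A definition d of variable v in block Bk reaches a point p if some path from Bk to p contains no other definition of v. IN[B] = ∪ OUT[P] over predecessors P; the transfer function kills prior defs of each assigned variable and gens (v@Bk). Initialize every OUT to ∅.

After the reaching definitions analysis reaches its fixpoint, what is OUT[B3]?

Converged values:
  B0:   IN={}   OUT={d@B0, f@B0}
  B1:   IN={d@B0, f@B0, f@B1}   OUT={d@B0, f@B1}
  B2:   IN={d@B0, f@B1}   OUT={d@B0, f@B1}
  B3:   IN={d@B0, f@B1}   OUT={b@B3, c@B3, d@B0, f@B1}
  B4:   IN={b@B3, c@B3, d@B0, f@B1}   OUT={b@B3, c@B4, d@B0, f@B1}
  B5:   IN={b@B3, c@B4, d@B0, f@B1}   OUT={b@B5, c@B4, d@B0, f@B1}
  B6:   IN={b@B5, c@B4, d@B0, f@B1}   OUT={b@B6, c@B4, d@B6, e@B6, f@B1}

Merge at B3: IN[B3] = OUT[B2] = {d@B0, f@B1}
Applying B3's transfer function to that IN value gives OUT[B3] (row B3 above).

Answer: {b@B3, c@B3, d@B0, f@B1}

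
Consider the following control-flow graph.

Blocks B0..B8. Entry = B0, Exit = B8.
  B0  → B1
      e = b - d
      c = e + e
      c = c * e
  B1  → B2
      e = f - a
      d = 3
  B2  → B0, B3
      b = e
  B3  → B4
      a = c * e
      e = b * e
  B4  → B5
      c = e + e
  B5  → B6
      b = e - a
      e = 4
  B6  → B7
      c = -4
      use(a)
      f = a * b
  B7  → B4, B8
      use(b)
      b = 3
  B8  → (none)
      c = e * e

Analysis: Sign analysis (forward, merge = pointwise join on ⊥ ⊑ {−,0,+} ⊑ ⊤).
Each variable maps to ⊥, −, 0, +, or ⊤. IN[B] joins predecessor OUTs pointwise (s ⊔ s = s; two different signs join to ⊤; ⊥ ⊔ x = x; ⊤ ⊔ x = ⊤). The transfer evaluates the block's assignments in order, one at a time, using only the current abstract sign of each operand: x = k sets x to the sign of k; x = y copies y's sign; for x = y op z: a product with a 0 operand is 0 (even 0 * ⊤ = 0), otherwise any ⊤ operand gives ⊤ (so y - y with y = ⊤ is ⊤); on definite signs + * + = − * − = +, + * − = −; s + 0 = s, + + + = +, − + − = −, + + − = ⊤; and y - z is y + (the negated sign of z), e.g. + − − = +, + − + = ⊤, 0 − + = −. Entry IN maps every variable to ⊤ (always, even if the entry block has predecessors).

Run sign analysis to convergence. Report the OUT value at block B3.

Per-block solution:
  B0:  IN=(all ⊤)  OUT=(all ⊤)
  B1:  IN=(all ⊤)  OUT={d:+; rest ⊤}
  B2:  IN={d:+; rest ⊤}  OUT={d:+; rest ⊤}
  B3:  IN={d:+; rest ⊤}  OUT={d:+; rest ⊤}
  B4:  IN={d:+; rest ⊤}  OUT={d:+; rest ⊤}
  B5:  IN={d:+; rest ⊤}  OUT={d:+, e:+; rest ⊤}
  B6:  IN={d:+, e:+; rest ⊤}  OUT={c:-, d:+, e:+; rest ⊤}
  B7:  IN={c:-, d:+, e:+; rest ⊤}  OUT={b:+, c:-, d:+, e:+; rest ⊤}
  B8:  IN={b:+, c:-, d:+, e:+; rest ⊤}  OUT={b:+, c:+, d:+, e:+; rest ⊤}

Merge at B3: IN[B3] = OUT[B2] = {a: ⊤, b: ⊤, c: ⊤, d: +, e: ⊤, f: ⊤}
Applying B3's transfer function to that IN value gives OUT[B3] (row B3 above).

Answer: {a: ⊤, b: ⊤, c: ⊤, d: +, e: ⊤, f: ⊤}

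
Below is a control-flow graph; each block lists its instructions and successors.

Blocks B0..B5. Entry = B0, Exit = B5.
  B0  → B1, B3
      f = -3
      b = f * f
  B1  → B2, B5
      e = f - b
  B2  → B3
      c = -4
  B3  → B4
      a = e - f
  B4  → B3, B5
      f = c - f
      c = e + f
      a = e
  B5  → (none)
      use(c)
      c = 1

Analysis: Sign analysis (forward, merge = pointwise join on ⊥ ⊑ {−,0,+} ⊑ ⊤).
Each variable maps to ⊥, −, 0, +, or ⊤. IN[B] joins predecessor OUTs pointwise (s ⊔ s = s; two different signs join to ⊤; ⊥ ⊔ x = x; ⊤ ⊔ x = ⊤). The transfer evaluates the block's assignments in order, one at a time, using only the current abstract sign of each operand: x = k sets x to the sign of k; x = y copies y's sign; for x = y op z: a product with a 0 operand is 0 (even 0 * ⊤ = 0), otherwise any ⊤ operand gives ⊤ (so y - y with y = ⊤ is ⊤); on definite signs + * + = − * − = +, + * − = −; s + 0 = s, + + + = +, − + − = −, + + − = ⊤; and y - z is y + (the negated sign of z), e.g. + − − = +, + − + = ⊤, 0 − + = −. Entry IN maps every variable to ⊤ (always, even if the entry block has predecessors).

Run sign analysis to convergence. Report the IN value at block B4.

Converged values:
  B0: | IN=(all ⊤) | OUT={b:+, f:-; rest ⊤}
  B1: | IN={b:+, f:-; rest ⊤} | OUT={b:+, e:-, f:-; rest ⊤}
  B2: | IN={b:+, e:-, f:-; rest ⊤} | OUT={b:+, c:-, e:-, f:-; rest ⊤}
  B3: | IN={b:+; rest ⊤} | OUT={b:+; rest ⊤}
  B4: | IN={b:+; rest ⊤} | OUT={b:+; rest ⊤}
  B5: | IN={b:+; rest ⊤} | OUT={b:+, c:+; rest ⊤}

Merge at B4: IN[B4] = OUT[B3] = {a: ⊤, b: +, c: ⊤, d: ⊤, e: ⊤, f: ⊤}

Answer: {a: ⊤, b: +, c: ⊤, d: ⊤, e: ⊤, f: ⊤}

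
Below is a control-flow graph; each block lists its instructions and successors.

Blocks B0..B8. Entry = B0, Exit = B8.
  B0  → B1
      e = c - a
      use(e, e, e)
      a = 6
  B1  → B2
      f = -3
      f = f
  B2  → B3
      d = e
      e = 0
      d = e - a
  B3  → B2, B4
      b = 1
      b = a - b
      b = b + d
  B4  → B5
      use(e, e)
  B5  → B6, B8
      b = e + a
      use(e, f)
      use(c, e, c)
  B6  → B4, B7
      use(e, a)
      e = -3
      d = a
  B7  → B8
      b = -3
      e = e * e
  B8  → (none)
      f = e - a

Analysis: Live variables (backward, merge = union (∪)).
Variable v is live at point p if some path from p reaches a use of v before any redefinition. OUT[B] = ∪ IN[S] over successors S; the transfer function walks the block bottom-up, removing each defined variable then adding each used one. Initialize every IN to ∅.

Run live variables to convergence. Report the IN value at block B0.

Fixpoint table:
  B0:   IN={a, c}   OUT={a, c, e}
  B1:   IN={a, c, e}   OUT={a, c, e, f}
  B2:   IN={a, c, e, f}   OUT={a, c, d, e, f}
  B3:   IN={a, c, d, e, f}   OUT={a, c, e, f}
  B4:   IN={a, c, e, f}   OUT={a, c, e, f}
  B5:   IN={a, c, e, f}   OUT={a, c, e, f}
  B6:   IN={a, c, e, f}   OUT={a, c, e, f}
  B7:   IN={a, e}   OUT={a, e}
  B8:   IN={a, e}   OUT={}

Merge at B0: OUT[B0] = IN[B1] = {a, c, e}
Applying B0's transfer function to that OUT value gives IN[B0] (row B0 above).

Answer: {a, c}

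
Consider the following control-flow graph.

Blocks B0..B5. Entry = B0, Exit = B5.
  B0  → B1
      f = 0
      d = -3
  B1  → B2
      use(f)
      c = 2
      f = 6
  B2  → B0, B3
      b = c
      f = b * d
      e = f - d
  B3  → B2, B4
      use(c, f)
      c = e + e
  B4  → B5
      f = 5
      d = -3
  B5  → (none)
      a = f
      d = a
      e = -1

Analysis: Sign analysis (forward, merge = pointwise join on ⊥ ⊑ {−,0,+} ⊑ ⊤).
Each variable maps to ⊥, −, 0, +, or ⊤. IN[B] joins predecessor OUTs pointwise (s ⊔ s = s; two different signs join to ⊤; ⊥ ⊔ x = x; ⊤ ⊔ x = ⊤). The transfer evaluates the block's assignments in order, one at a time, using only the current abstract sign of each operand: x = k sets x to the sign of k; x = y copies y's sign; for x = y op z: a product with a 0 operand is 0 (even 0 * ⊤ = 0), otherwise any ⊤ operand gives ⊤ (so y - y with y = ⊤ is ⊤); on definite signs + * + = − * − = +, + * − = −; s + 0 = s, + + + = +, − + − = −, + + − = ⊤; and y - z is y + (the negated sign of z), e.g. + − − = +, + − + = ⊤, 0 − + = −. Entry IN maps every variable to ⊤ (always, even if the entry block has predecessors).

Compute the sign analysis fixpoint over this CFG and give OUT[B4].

Answer: {a: ⊤, b: ⊤, c: ⊤, d: -, e: ⊤, f: +}

Trace:
Converged values:
  B0:   IN=(all ⊤)   OUT={d:-, f:0; rest ⊤}
  B1:   IN={d:-, f:0; rest ⊤}   OUT={c:+, d:-, f:+; rest ⊤}
  B2:   IN={d:-; rest ⊤}   OUT={d:-; rest ⊤}
  B3:   IN={d:-; rest ⊤}   OUT={d:-; rest ⊤}
  B4:   IN={d:-; rest ⊤}   OUT={d:-, f:+; rest ⊤}
  B5:   IN={d:-, f:+; rest ⊤}   OUT={a:+, d:+, e:-, f:+; rest ⊤}

Merge at B4: IN[B4] = OUT[B3] = {a: ⊤, b: ⊤, c: ⊤, d: -, e: ⊤, f: ⊤}
Applying B4's transfer function to that IN value gives OUT[B4] (row B4 above).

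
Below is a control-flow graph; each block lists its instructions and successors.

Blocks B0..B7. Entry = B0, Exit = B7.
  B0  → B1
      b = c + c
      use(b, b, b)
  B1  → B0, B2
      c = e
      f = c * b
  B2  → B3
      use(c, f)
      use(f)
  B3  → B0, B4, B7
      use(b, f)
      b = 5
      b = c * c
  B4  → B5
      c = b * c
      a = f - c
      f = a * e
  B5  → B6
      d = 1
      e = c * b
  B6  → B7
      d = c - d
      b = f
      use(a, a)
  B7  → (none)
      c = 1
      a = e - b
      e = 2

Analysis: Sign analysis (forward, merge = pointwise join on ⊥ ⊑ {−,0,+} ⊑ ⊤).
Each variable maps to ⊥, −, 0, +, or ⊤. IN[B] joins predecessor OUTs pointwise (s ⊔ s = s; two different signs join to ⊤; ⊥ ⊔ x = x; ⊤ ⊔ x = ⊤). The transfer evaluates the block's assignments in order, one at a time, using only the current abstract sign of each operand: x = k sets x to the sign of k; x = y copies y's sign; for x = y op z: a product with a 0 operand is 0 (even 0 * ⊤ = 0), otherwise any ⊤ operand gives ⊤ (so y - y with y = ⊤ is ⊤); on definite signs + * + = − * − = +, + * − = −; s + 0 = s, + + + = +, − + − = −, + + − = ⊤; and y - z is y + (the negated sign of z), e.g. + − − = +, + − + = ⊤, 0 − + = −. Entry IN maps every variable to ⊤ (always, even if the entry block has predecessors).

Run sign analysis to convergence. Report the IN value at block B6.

Answer: {a: ⊤, b: ⊤, c: ⊤, d: +, e: ⊤, f: ⊤}

Trace:
Per-block solution:
  B0: | IN=(all ⊤) | OUT=(all ⊤)
  B1: | IN=(all ⊤) | OUT=(all ⊤)
  B2: | IN=(all ⊤) | OUT=(all ⊤)
  B3: | IN=(all ⊤) | OUT=(all ⊤)
  B4: | IN=(all ⊤) | OUT=(all ⊤)
  B5: | IN=(all ⊤) | OUT={d:+; rest ⊤}
  B6: | IN={d:+; rest ⊤} | OUT=(all ⊤)
  B7: | IN=(all ⊤) | OUT={c:+, e:+; rest ⊤}

Merge at B6: IN[B6] = OUT[B5] = {a: ⊤, b: ⊤, c: ⊤, d: +, e: ⊤, f: ⊤}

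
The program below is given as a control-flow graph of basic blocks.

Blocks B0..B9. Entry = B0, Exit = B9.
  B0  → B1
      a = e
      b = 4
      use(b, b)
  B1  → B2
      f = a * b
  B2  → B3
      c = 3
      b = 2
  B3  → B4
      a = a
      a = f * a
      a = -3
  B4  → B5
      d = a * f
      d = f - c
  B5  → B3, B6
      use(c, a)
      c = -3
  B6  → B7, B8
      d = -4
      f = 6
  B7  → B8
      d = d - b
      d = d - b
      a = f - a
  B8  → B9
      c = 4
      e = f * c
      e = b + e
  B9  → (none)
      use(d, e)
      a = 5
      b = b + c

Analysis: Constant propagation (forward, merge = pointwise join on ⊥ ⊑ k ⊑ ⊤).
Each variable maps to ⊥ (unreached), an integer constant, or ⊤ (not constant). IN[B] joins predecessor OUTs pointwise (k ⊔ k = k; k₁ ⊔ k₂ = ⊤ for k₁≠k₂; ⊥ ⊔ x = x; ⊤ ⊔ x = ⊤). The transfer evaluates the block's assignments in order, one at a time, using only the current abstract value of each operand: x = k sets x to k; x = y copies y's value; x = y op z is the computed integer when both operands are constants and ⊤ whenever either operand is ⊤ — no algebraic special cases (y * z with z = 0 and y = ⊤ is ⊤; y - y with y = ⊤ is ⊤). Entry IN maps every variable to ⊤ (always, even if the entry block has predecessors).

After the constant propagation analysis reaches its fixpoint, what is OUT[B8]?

Per-block solution:
  B0:   IN=(all ⊤)   OUT={b:4; rest ⊤}
  B1:   IN={b:4; rest ⊤}   OUT={b:4; rest ⊤}
  B2:   IN={b:4; rest ⊤}   OUT={b:2, c:3; rest ⊤}
  B3:   IN={b:2; rest ⊤}   OUT={a:-3, b:2; rest ⊤}
  B4:   IN={a:-3, b:2; rest ⊤}   OUT={a:-3, b:2; rest ⊤}
  B5:   IN={a:-3, b:2; rest ⊤}   OUT={a:-3, b:2, c:-3; rest ⊤}
  B6:   IN={a:-3, b:2, c:-3; rest ⊤}   OUT={a:-3, b:2, c:-3, d:-4, f:6; rest ⊤}
  B7:   IN={a:-3, b:2, c:-3, d:-4, f:6; rest ⊤}   OUT={a:9, b:2, c:-3, d:-8, f:6; rest ⊤}
  B8:   IN={b:2, c:-3, f:6; rest ⊤}   OUT={b:2, c:4, e:26, f:6; rest ⊤}
  B9:   IN={b:2, c:4, e:26, f:6; rest ⊤}   OUT={a:5, b:6, c:4, e:26, f:6; rest ⊤}

Merge at B8: IN[B8] = OUT[B6] ⊔ OUT[B7] = {a: ⊤, b: 2, c: -3, d: ⊤, e: ⊤, f: 6}
Applying B8's transfer function to that IN value gives OUT[B8] (row B8 above).

Answer: {a: ⊤, b: 2, c: 4, d: ⊤, e: 26, f: 6}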